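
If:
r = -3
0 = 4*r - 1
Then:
No Solution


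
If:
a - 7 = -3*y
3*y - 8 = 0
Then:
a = -1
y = 8/3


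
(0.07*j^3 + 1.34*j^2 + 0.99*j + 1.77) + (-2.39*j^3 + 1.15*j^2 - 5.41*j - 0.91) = -2.32*j^3 + 2.49*j^2 - 4.42*j + 0.86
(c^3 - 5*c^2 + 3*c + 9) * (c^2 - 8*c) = c^5 - 13*c^4 + 43*c^3 - 15*c^2 - 72*c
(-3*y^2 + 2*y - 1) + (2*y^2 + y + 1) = -y^2 + 3*y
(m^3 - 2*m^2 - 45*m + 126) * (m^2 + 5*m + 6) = m^5 + 3*m^4 - 49*m^3 - 111*m^2 + 360*m + 756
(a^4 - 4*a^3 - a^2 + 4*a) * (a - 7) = a^5 - 11*a^4 + 27*a^3 + 11*a^2 - 28*a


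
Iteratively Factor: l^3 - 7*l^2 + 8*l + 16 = (l - 4)*(l^2 - 3*l - 4) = (l - 4)^2*(l + 1)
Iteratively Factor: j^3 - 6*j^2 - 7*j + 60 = (j - 5)*(j^2 - j - 12) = (j - 5)*(j + 3)*(j - 4)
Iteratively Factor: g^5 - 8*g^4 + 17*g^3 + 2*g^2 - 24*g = (g)*(g^4 - 8*g^3 + 17*g^2 + 2*g - 24) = g*(g + 1)*(g^3 - 9*g^2 + 26*g - 24) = g*(g - 3)*(g + 1)*(g^2 - 6*g + 8) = g*(g - 3)*(g - 2)*(g + 1)*(g - 4)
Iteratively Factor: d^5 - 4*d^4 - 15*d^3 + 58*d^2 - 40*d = (d - 2)*(d^4 - 2*d^3 - 19*d^2 + 20*d) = d*(d - 2)*(d^3 - 2*d^2 - 19*d + 20) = d*(d - 2)*(d - 1)*(d^2 - d - 20) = d*(d - 5)*(d - 2)*(d - 1)*(d + 4)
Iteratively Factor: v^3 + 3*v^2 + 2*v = (v)*(v^2 + 3*v + 2) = v*(v + 2)*(v + 1)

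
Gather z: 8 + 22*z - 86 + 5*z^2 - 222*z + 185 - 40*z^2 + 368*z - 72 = -35*z^2 + 168*z + 35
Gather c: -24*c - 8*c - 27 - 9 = -32*c - 36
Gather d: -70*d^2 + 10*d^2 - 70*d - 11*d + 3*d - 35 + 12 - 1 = -60*d^2 - 78*d - 24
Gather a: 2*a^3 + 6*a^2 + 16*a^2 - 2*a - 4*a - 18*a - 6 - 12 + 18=2*a^3 + 22*a^2 - 24*a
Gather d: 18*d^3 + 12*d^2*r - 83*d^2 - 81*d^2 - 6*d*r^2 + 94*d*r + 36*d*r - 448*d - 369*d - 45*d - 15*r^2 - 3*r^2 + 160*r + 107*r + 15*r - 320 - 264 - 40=18*d^3 + d^2*(12*r - 164) + d*(-6*r^2 + 130*r - 862) - 18*r^2 + 282*r - 624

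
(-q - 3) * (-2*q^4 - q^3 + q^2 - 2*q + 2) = 2*q^5 + 7*q^4 + 2*q^3 - q^2 + 4*q - 6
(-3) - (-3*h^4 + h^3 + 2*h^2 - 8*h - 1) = 3*h^4 - h^3 - 2*h^2 + 8*h - 2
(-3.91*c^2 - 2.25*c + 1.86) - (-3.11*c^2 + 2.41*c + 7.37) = -0.8*c^2 - 4.66*c - 5.51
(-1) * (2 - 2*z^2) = 2*z^2 - 2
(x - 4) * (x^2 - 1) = x^3 - 4*x^2 - x + 4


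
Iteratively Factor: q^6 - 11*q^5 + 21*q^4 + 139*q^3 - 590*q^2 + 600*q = (q - 2)*(q^5 - 9*q^4 + 3*q^3 + 145*q^2 - 300*q) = (q - 5)*(q - 2)*(q^4 - 4*q^3 - 17*q^2 + 60*q) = (q - 5)*(q - 3)*(q - 2)*(q^3 - q^2 - 20*q) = (q - 5)*(q - 3)*(q - 2)*(q + 4)*(q^2 - 5*q) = q*(q - 5)*(q - 3)*(q - 2)*(q + 4)*(q - 5)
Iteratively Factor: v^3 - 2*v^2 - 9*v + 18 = (v + 3)*(v^2 - 5*v + 6) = (v - 3)*(v + 3)*(v - 2)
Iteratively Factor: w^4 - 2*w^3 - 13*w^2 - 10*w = (w - 5)*(w^3 + 3*w^2 + 2*w) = w*(w - 5)*(w^2 + 3*w + 2) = w*(w - 5)*(w + 1)*(w + 2)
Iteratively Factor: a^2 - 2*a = (a)*(a - 2)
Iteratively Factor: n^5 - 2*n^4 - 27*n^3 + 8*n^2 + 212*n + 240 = (n + 3)*(n^4 - 5*n^3 - 12*n^2 + 44*n + 80) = (n + 2)*(n + 3)*(n^3 - 7*n^2 + 2*n + 40) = (n - 5)*(n + 2)*(n + 3)*(n^2 - 2*n - 8) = (n - 5)*(n - 4)*(n + 2)*(n + 3)*(n + 2)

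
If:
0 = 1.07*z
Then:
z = 0.00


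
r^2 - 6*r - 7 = (r - 7)*(r + 1)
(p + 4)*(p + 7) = p^2 + 11*p + 28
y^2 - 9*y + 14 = (y - 7)*(y - 2)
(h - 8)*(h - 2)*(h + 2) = h^3 - 8*h^2 - 4*h + 32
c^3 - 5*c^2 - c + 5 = (c - 5)*(c - 1)*(c + 1)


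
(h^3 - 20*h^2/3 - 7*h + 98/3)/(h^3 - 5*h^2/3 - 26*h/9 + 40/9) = 3*(3*h^2 - 14*h - 49)/(9*h^2 + 3*h - 20)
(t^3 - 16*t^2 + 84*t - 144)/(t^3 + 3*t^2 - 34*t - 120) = (t^2 - 10*t + 24)/(t^2 + 9*t + 20)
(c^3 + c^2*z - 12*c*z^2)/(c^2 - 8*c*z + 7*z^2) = c*(c^2 + c*z - 12*z^2)/(c^2 - 8*c*z + 7*z^2)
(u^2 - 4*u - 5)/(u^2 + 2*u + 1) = (u - 5)/(u + 1)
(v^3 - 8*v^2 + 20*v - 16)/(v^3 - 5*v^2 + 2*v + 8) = (v - 2)/(v + 1)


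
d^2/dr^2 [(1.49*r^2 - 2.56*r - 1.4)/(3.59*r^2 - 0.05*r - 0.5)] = (-65.452162*r^3 - 92.21274*r^2 - 26.0634*r - 4.16)/(46.268279*r^6 - 1.933215*r^5 - 19.305225*r^4 + 0.538375*r^3 + 2.68875*r^2 - 0.0375*r - 0.125)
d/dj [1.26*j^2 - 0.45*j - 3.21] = 2.52*j - 0.45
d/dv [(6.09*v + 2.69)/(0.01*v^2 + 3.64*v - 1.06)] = (0.0609*v^2 + 22.1676*v - (0.02*v + 3.64)*(6.09*v + 2.69) - 6.4554)/(0.01*v^2 + 3.64*v - 1.06)^2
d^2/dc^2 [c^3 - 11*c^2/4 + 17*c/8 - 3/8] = 6*c - 11/2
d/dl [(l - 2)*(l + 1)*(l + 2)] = 3*l^2 + 2*l - 4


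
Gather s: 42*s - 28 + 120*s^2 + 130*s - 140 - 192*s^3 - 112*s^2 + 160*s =-192*s^3 + 8*s^2 + 332*s - 168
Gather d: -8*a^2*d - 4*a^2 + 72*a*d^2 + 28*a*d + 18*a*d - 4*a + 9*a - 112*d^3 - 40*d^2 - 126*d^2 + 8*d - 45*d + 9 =-4*a^2 + 5*a - 112*d^3 + d^2*(72*a - 166) + d*(-8*a^2 + 46*a - 37) + 9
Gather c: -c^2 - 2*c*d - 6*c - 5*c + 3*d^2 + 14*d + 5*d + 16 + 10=-c^2 + c*(-2*d - 11) + 3*d^2 + 19*d + 26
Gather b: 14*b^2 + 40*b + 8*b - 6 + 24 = 14*b^2 + 48*b + 18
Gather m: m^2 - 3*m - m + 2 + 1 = m^2 - 4*m + 3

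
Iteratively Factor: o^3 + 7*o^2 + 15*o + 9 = (o + 3)*(o^2 + 4*o + 3) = (o + 1)*(o + 3)*(o + 3)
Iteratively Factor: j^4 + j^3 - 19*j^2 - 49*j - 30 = (j + 1)*(j^3 - 19*j - 30) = (j - 5)*(j + 1)*(j^2 + 5*j + 6) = (j - 5)*(j + 1)*(j + 2)*(j + 3)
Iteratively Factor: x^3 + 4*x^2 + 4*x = (x)*(x^2 + 4*x + 4) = x*(x + 2)*(x + 2)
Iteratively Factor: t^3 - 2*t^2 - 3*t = (t)*(t^2 - 2*t - 3) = t*(t + 1)*(t - 3)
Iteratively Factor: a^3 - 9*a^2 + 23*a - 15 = (a - 3)*(a^2 - 6*a + 5) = (a - 5)*(a - 3)*(a - 1)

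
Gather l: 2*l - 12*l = -10*l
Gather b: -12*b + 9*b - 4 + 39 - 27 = 8 - 3*b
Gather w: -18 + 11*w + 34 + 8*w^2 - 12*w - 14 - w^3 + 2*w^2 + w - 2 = -w^3 + 10*w^2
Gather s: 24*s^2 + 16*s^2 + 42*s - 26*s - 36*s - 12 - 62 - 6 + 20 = 40*s^2 - 20*s - 60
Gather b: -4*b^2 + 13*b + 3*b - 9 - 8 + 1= -4*b^2 + 16*b - 16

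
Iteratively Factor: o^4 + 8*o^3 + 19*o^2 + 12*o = (o + 3)*(o^3 + 5*o^2 + 4*o) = (o + 1)*(o + 3)*(o^2 + 4*o) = o*(o + 1)*(o + 3)*(o + 4)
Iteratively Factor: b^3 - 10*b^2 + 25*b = (b - 5)*(b^2 - 5*b) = b*(b - 5)*(b - 5)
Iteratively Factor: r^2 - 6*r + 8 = (r - 2)*(r - 4)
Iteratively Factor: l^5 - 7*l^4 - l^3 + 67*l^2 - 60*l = (l - 1)*(l^4 - 6*l^3 - 7*l^2 + 60*l) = l*(l - 1)*(l^3 - 6*l^2 - 7*l + 60) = l*(l - 5)*(l - 1)*(l^2 - l - 12) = l*(l - 5)*(l - 1)*(l + 3)*(l - 4)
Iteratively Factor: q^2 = (q)*(q)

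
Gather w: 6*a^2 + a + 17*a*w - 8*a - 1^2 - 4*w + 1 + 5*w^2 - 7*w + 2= 6*a^2 - 7*a + 5*w^2 + w*(17*a - 11) + 2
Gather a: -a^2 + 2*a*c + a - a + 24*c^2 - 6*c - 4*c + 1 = -a^2 + 2*a*c + 24*c^2 - 10*c + 1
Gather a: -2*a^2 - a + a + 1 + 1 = 2 - 2*a^2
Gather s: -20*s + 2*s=-18*s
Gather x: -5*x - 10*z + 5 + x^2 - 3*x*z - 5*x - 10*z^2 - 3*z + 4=x^2 + x*(-3*z - 10) - 10*z^2 - 13*z + 9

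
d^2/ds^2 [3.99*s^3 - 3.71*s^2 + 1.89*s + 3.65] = 23.94*s - 7.42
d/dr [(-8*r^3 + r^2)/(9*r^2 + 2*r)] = 2*(-36*r^2 - 16*r + 1)/(81*r^2 + 36*r + 4)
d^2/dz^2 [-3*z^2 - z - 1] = -6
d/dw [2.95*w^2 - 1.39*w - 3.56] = 5.9*w - 1.39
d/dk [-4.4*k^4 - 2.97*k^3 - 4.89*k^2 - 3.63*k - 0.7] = -17.6*k^3 - 8.91*k^2 - 9.78*k - 3.63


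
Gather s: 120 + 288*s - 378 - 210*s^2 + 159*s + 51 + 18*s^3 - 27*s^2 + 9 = 18*s^3 - 237*s^2 + 447*s - 198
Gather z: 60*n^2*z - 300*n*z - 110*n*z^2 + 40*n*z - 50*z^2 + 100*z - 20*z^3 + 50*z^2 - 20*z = -110*n*z^2 - 20*z^3 + z*(60*n^2 - 260*n + 80)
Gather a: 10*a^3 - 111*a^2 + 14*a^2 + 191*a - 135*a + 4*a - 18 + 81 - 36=10*a^3 - 97*a^2 + 60*a + 27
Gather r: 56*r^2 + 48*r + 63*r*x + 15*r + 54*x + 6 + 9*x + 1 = 56*r^2 + r*(63*x + 63) + 63*x + 7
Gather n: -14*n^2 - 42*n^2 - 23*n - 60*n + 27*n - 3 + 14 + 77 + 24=-56*n^2 - 56*n + 112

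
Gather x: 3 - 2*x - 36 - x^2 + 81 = -x^2 - 2*x + 48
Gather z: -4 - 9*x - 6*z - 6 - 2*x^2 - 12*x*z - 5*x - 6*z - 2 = -2*x^2 - 14*x + z*(-12*x - 12) - 12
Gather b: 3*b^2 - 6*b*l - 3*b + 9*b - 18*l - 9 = 3*b^2 + b*(6 - 6*l) - 18*l - 9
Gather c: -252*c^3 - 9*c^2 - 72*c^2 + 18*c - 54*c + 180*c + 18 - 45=-252*c^3 - 81*c^2 + 144*c - 27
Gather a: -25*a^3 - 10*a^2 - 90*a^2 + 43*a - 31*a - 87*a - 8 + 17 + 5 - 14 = -25*a^3 - 100*a^2 - 75*a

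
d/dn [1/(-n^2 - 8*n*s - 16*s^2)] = 2*(n + 4*s)/(n^2 + 8*n*s + 16*s^2)^2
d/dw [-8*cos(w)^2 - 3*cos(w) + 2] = (16*cos(w) + 3)*sin(w)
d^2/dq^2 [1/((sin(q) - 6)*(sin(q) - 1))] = (-4*sin(q)^3 + 17*sin(q)^2 - 2*sin(q) - 86)/((sin(q) - 6)^3*(sin(q) - 1)^2)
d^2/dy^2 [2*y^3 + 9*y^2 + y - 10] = 12*y + 18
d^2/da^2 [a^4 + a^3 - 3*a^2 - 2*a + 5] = 12*a^2 + 6*a - 6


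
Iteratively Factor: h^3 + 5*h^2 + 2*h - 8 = (h + 2)*(h^2 + 3*h - 4) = (h - 1)*(h + 2)*(h + 4)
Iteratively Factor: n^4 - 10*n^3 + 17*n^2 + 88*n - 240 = (n + 3)*(n^3 - 13*n^2 + 56*n - 80) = (n - 4)*(n + 3)*(n^2 - 9*n + 20) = (n - 4)^2*(n + 3)*(n - 5)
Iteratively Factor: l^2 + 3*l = (l)*(l + 3)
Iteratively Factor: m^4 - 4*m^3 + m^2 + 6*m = (m)*(m^3 - 4*m^2 + m + 6) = m*(m - 2)*(m^2 - 2*m - 3) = m*(m - 3)*(m - 2)*(m + 1)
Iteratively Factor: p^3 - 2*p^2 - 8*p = (p)*(p^2 - 2*p - 8) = p*(p + 2)*(p - 4)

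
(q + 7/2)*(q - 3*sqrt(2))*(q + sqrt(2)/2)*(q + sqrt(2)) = q^4 - 3*sqrt(2)*q^3/2 + 7*q^3/2 - 8*q^2 - 21*sqrt(2)*q^2/4 - 28*q - 3*sqrt(2)*q - 21*sqrt(2)/2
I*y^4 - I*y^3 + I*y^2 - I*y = y*(y - I)*(y + I)*(I*y - I)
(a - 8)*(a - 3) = a^2 - 11*a + 24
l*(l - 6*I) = l^2 - 6*I*l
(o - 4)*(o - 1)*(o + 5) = o^3 - 21*o + 20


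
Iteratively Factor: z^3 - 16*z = (z)*(z^2 - 16) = z*(z - 4)*(z + 4)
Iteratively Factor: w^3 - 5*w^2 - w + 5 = (w - 5)*(w^2 - 1) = (w - 5)*(w + 1)*(w - 1)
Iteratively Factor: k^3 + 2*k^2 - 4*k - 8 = (k + 2)*(k^2 - 4) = (k + 2)^2*(k - 2)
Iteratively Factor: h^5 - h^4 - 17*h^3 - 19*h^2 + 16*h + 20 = (h + 2)*(h^4 - 3*h^3 - 11*h^2 + 3*h + 10) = (h + 1)*(h + 2)*(h^3 - 4*h^2 - 7*h + 10) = (h + 1)*(h + 2)^2*(h^2 - 6*h + 5) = (h - 1)*(h + 1)*(h + 2)^2*(h - 5)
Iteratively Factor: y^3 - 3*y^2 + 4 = (y - 2)*(y^2 - y - 2) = (y - 2)*(y + 1)*(y - 2)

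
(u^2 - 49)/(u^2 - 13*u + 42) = (u + 7)/(u - 6)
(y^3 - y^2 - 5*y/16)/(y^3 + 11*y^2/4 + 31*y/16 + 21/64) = 4*y*(4*y - 5)/(16*y^2 + 40*y + 21)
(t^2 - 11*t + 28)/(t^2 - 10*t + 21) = (t - 4)/(t - 3)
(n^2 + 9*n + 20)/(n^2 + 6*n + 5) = (n + 4)/(n + 1)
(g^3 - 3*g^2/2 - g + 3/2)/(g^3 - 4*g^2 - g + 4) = (g - 3/2)/(g - 4)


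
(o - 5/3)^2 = o^2 - 10*o/3 + 25/9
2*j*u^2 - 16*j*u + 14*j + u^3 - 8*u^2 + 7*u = (2*j + u)*(u - 7)*(u - 1)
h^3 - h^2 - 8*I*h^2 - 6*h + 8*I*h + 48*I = (h - 3)*(h + 2)*(h - 8*I)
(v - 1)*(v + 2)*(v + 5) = v^3 + 6*v^2 + 3*v - 10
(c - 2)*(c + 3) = c^2 + c - 6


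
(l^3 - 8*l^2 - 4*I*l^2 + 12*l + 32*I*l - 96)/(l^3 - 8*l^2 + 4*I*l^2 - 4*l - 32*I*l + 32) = (l - 6*I)/(l + 2*I)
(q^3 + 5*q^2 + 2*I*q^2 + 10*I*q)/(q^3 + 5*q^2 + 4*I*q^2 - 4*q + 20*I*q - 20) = q/(q + 2*I)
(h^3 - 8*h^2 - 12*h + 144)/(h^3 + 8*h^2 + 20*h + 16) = (h^2 - 12*h + 36)/(h^2 + 4*h + 4)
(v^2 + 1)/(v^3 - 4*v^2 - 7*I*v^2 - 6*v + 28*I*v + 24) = (v + I)/(v^2 + v*(-4 - 6*I) + 24*I)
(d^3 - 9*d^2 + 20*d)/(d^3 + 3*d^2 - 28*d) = (d - 5)/(d + 7)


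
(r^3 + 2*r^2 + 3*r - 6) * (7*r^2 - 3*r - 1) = 7*r^5 + 11*r^4 + 14*r^3 - 53*r^2 + 15*r + 6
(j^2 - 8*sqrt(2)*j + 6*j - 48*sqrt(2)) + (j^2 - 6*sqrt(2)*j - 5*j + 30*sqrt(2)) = 2*j^2 - 14*sqrt(2)*j + j - 18*sqrt(2)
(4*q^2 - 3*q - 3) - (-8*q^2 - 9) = 12*q^2 - 3*q + 6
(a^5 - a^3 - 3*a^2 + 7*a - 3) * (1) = a^5 - a^3 - 3*a^2 + 7*a - 3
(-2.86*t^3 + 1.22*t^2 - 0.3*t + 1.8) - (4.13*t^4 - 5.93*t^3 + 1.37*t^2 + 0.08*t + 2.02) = -4.13*t^4 + 3.07*t^3 - 0.15*t^2 - 0.38*t - 0.22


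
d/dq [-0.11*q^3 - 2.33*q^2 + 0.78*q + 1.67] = -0.33*q^2 - 4.66*q + 0.78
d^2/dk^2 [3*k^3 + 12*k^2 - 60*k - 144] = 18*k + 24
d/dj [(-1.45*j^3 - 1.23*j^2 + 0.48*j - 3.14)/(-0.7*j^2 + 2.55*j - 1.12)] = (1.015*j^4 - 7.395*j^3 + 2.0715*j^2 - 1.6408*j + 7.4694)/(0.49*j^4 - 3.57*j^3 + 8.0705*j^2 - 5.712*j + 1.2544)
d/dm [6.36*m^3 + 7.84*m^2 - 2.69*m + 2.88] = 19.08*m^2 + 15.68*m - 2.69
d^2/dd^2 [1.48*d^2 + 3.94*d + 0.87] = 2.96000000000000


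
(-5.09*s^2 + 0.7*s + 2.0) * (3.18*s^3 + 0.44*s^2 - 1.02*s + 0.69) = -16.1862*s^5 - 0.0135999999999998*s^4 + 11.8598*s^3 - 3.3461*s^2 - 1.557*s + 1.38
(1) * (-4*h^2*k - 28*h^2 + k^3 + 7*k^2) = -4*h^2*k - 28*h^2 + k^3 + 7*k^2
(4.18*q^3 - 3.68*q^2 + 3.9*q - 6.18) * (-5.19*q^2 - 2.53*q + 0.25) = -21.6942*q^5 + 8.5238*q^4 - 9.8856*q^3 + 21.2872*q^2 + 16.6104*q - 1.545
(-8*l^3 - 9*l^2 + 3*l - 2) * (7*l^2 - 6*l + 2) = -56*l^5 - 15*l^4 + 59*l^3 - 50*l^2 + 18*l - 4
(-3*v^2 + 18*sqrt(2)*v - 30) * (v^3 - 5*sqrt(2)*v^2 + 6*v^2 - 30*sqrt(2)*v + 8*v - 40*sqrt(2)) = -3*v^5 - 18*v^4 + 33*sqrt(2)*v^4 - 234*v^3 + 198*sqrt(2)*v^3 - 1260*v^2 + 414*sqrt(2)*v^2 - 1680*v + 900*sqrt(2)*v + 1200*sqrt(2)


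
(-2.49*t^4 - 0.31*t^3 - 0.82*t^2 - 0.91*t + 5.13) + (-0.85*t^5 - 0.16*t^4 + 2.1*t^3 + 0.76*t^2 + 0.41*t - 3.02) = -0.85*t^5 - 2.65*t^4 + 1.79*t^3 - 0.0599999999999999*t^2 - 0.5*t + 2.11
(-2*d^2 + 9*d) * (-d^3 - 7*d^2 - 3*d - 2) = 2*d^5 + 5*d^4 - 57*d^3 - 23*d^2 - 18*d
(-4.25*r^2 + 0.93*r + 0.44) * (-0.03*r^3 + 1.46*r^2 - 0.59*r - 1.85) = 0.1275*r^5 - 6.2329*r^4 + 3.8521*r^3 + 7.9562*r^2 - 1.9801*r - 0.814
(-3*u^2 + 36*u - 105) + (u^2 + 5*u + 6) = -2*u^2 + 41*u - 99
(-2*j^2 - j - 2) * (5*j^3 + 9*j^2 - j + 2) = -10*j^5 - 23*j^4 - 17*j^3 - 21*j^2 - 4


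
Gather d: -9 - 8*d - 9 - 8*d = -16*d - 18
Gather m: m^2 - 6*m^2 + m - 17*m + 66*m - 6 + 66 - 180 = -5*m^2 + 50*m - 120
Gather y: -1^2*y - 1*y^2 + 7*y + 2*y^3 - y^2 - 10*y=2*y^3 - 2*y^2 - 4*y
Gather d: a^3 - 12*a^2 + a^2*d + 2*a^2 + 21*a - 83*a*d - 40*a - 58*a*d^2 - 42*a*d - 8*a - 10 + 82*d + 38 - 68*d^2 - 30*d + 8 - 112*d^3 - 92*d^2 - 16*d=a^3 - 10*a^2 - 27*a - 112*d^3 + d^2*(-58*a - 160) + d*(a^2 - 125*a + 36) + 36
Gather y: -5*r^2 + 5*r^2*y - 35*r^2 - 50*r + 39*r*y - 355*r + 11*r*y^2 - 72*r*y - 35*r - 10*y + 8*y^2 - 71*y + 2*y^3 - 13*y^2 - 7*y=-40*r^2 - 440*r + 2*y^3 + y^2*(11*r - 5) + y*(5*r^2 - 33*r - 88)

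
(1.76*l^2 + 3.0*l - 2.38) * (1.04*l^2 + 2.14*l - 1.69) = 1.8304*l^4 + 6.8864*l^3 + 0.9704*l^2 - 10.1632*l + 4.0222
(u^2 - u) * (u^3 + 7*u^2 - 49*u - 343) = u^5 + 6*u^4 - 56*u^3 - 294*u^2 + 343*u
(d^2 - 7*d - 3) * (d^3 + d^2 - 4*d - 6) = d^5 - 6*d^4 - 14*d^3 + 19*d^2 + 54*d + 18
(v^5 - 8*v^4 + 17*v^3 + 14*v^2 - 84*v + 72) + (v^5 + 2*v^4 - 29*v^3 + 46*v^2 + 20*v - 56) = 2*v^5 - 6*v^4 - 12*v^3 + 60*v^2 - 64*v + 16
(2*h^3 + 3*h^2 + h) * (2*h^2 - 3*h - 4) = 4*h^5 - 15*h^3 - 15*h^2 - 4*h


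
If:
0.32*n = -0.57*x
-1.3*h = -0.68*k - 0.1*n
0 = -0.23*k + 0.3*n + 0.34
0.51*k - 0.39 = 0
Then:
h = 0.36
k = 0.76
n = -0.55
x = 0.31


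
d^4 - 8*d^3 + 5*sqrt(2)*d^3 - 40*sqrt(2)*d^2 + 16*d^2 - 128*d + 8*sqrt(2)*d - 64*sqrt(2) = (d - 8)*(d + sqrt(2))*(d + 2*sqrt(2))^2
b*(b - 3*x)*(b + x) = b^3 - 2*b^2*x - 3*b*x^2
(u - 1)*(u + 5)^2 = u^3 + 9*u^2 + 15*u - 25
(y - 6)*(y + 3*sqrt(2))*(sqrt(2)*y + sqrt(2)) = sqrt(2)*y^3 - 5*sqrt(2)*y^2 + 6*y^2 - 30*y - 6*sqrt(2)*y - 36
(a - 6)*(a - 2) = a^2 - 8*a + 12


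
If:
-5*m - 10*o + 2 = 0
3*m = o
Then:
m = 2/35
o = 6/35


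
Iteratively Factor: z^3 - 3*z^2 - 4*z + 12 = (z - 2)*(z^2 - z - 6) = (z - 3)*(z - 2)*(z + 2)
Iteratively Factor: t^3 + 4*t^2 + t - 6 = (t - 1)*(t^2 + 5*t + 6) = (t - 1)*(t + 2)*(t + 3)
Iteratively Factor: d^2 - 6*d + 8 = (d - 2)*(d - 4)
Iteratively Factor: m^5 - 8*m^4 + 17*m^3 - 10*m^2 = (m)*(m^4 - 8*m^3 + 17*m^2 - 10*m) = m^2*(m^3 - 8*m^2 + 17*m - 10) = m^2*(m - 2)*(m^2 - 6*m + 5) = m^2*(m - 5)*(m - 2)*(m - 1)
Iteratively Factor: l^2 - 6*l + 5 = (l - 1)*(l - 5)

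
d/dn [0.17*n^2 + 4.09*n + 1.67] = 0.34*n + 4.09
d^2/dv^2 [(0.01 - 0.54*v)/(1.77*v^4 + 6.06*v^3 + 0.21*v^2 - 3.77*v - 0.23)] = (-20.301192*v^7 - 92.0477880000001*v^6 - 116.970912*v^5 - 21.269682*v^4 - 29.181504*v^3 - 10.351098*v^2 - 0.120365999999999*v + 1.221692)/(5.545233*v^12 + 56.956122*v^11 + 196.976043*v^10 + 200.626929*v^9 - 221.418306*v^8 - 437.752188*v^7 + 20.841318*v^6 + 265.344165*v^5 + 40.732353*v^4 - 51.528365*v^3 - 9.773574*v^2 - 0.598299*v - 0.012167)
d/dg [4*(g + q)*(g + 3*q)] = 8*g + 16*q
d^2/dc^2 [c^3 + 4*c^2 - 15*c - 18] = 6*c + 8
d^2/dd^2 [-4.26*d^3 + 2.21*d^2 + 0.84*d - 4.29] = 4.42 - 25.56*d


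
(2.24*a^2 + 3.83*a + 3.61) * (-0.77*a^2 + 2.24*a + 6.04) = -1.7248*a^4 + 2.0685*a^3 + 19.3291*a^2 + 31.2196*a + 21.8044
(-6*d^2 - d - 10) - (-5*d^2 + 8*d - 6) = -d^2 - 9*d - 4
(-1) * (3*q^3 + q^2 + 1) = -3*q^3 - q^2 - 1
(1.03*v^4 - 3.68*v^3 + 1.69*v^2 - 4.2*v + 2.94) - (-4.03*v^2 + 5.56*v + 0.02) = 1.03*v^4 - 3.68*v^3 + 5.72*v^2 - 9.76*v + 2.92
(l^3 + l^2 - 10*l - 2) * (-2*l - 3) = -2*l^4 - 5*l^3 + 17*l^2 + 34*l + 6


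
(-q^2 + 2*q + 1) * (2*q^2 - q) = -2*q^4 + 5*q^3 - q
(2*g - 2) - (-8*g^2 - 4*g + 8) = 8*g^2 + 6*g - 10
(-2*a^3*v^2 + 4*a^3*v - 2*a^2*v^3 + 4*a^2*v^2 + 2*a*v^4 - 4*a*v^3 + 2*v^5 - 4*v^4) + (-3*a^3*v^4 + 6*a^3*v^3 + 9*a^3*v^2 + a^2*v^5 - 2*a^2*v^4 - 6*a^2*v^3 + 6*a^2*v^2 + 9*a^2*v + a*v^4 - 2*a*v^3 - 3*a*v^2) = -3*a^3*v^4 + 6*a^3*v^3 + 7*a^3*v^2 + 4*a^3*v + a^2*v^5 - 2*a^2*v^4 - 8*a^2*v^3 + 10*a^2*v^2 + 9*a^2*v + 3*a*v^4 - 6*a*v^3 - 3*a*v^2 + 2*v^5 - 4*v^4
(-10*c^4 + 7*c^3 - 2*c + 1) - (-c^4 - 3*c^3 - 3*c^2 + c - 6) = -9*c^4 + 10*c^3 + 3*c^2 - 3*c + 7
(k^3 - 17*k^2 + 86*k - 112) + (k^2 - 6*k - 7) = k^3 - 16*k^2 + 80*k - 119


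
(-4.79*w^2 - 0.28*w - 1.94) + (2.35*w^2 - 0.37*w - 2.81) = -2.44*w^2 - 0.65*w - 4.75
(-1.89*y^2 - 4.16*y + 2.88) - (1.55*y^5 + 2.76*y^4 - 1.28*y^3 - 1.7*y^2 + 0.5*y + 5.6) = -1.55*y^5 - 2.76*y^4 + 1.28*y^3 - 0.19*y^2 - 4.66*y - 2.72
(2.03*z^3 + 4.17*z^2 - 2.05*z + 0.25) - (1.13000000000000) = 2.03*z^3 + 4.17*z^2 - 2.05*z - 0.88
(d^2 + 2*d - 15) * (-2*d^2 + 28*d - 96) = -2*d^4 + 24*d^3 - 10*d^2 - 612*d + 1440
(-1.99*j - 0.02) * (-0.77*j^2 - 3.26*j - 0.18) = 1.5323*j^3 + 6.5028*j^2 + 0.4234*j + 0.0036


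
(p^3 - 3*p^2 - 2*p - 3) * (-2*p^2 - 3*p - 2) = -2*p^5 + 3*p^4 + 11*p^3 + 18*p^2 + 13*p + 6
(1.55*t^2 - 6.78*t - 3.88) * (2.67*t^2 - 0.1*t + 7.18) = 4.1385*t^4 - 18.2576*t^3 + 1.4474*t^2 - 48.2924*t - 27.8584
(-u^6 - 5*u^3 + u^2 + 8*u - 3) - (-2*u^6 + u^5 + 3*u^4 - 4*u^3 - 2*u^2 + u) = u^6 - u^5 - 3*u^4 - u^3 + 3*u^2 + 7*u - 3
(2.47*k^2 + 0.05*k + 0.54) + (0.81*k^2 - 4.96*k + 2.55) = 3.28*k^2 - 4.91*k + 3.09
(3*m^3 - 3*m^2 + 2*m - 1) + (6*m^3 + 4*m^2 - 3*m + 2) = 9*m^3 + m^2 - m + 1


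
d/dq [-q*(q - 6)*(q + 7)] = -3*q^2 - 2*q + 42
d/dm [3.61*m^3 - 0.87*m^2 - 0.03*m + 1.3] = 10.83*m^2 - 1.74*m - 0.03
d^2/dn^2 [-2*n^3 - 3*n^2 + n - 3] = -12*n - 6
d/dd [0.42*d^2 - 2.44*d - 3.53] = 0.84*d - 2.44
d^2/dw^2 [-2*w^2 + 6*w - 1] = -4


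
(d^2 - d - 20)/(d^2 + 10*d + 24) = (d - 5)/(d + 6)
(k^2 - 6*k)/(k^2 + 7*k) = (k - 6)/(k + 7)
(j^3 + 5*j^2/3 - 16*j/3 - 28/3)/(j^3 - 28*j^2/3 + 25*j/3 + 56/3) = (j^2 + 4*j + 4)/(j^2 - 7*j - 8)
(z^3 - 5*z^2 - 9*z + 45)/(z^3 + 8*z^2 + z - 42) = (z^2 - 8*z + 15)/(z^2 + 5*z - 14)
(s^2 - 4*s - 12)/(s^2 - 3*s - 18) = (s + 2)/(s + 3)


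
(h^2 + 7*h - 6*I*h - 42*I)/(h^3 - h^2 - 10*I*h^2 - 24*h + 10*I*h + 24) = (h + 7)/(h^2 - h*(1 + 4*I) + 4*I)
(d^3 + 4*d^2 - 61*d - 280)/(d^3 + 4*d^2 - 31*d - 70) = (d^2 - 3*d - 40)/(d^2 - 3*d - 10)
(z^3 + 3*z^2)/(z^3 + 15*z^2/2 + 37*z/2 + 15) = 2*z^2/(2*z^2 + 9*z + 10)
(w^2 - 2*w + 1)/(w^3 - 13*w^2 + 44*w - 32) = (w - 1)/(w^2 - 12*w + 32)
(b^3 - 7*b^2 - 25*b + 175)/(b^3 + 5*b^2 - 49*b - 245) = (b - 5)/(b + 7)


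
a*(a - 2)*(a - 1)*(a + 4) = a^4 + a^3 - 10*a^2 + 8*a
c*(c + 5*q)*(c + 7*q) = c^3 + 12*c^2*q + 35*c*q^2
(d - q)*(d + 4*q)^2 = d^3 + 7*d^2*q + 8*d*q^2 - 16*q^3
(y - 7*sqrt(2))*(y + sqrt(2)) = y^2 - 6*sqrt(2)*y - 14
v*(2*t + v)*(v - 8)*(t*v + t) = 2*t^2*v^3 - 14*t^2*v^2 - 16*t^2*v + t*v^4 - 7*t*v^3 - 8*t*v^2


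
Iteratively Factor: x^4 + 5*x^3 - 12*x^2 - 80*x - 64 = (x + 4)*(x^3 + x^2 - 16*x - 16) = (x - 4)*(x + 4)*(x^2 + 5*x + 4) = (x - 4)*(x + 4)^2*(x + 1)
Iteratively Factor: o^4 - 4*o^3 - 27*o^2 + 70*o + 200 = (o - 5)*(o^3 + o^2 - 22*o - 40) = (o - 5)*(o + 2)*(o^2 - o - 20) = (o - 5)*(o + 2)*(o + 4)*(o - 5)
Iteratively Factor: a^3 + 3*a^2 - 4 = (a - 1)*(a^2 + 4*a + 4) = (a - 1)*(a + 2)*(a + 2)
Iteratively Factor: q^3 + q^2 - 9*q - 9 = (q - 3)*(q^2 + 4*q + 3) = (q - 3)*(q + 1)*(q + 3)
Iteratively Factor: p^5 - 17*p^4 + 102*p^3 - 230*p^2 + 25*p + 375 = (p + 1)*(p^4 - 18*p^3 + 120*p^2 - 350*p + 375) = (p - 5)*(p + 1)*(p^3 - 13*p^2 + 55*p - 75) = (p - 5)^2*(p + 1)*(p^2 - 8*p + 15) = (p - 5)^3*(p + 1)*(p - 3)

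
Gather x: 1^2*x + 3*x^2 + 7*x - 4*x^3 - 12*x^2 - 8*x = -4*x^3 - 9*x^2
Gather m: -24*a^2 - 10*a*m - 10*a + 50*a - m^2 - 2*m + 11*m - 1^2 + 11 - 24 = -24*a^2 + 40*a - m^2 + m*(9 - 10*a) - 14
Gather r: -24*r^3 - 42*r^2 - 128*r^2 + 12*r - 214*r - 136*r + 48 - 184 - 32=-24*r^3 - 170*r^2 - 338*r - 168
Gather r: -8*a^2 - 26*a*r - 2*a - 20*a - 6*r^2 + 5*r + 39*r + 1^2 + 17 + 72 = -8*a^2 - 22*a - 6*r^2 + r*(44 - 26*a) + 90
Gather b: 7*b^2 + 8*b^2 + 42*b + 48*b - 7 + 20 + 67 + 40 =15*b^2 + 90*b + 120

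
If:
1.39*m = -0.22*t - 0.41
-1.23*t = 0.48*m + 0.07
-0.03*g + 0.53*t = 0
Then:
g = 1.10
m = -0.30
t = 0.06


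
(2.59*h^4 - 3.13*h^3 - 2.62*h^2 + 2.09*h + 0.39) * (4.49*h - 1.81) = 11.6291*h^5 - 18.7416*h^4 - 6.0985*h^3 + 14.1263*h^2 - 2.0318*h - 0.7059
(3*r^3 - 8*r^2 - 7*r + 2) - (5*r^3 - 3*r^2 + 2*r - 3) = -2*r^3 - 5*r^2 - 9*r + 5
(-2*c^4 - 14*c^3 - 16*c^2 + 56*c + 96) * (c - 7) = -2*c^5 + 82*c^3 + 168*c^2 - 296*c - 672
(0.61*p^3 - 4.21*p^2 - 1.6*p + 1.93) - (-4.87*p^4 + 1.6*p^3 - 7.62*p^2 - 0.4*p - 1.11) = 4.87*p^4 - 0.99*p^3 + 3.41*p^2 - 1.2*p + 3.04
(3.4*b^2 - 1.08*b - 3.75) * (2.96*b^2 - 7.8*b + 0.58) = 10.064*b^4 - 29.7168*b^3 - 0.704000000000001*b^2 + 28.6236*b - 2.175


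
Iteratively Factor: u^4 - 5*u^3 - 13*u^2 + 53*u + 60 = (u - 5)*(u^3 - 13*u - 12) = (u - 5)*(u + 1)*(u^2 - u - 12) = (u - 5)*(u - 4)*(u + 1)*(u + 3)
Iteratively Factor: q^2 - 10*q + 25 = (q - 5)*(q - 5)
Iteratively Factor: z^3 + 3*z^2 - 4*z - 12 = (z + 3)*(z^2 - 4) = (z - 2)*(z + 3)*(z + 2)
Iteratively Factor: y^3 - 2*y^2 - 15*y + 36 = (y - 3)*(y^2 + y - 12) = (y - 3)^2*(y + 4)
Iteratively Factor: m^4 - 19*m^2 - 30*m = (m + 2)*(m^3 - 2*m^2 - 15*m) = (m - 5)*(m + 2)*(m^2 + 3*m) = m*(m - 5)*(m + 2)*(m + 3)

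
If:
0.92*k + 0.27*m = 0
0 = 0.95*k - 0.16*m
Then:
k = 0.00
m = 0.00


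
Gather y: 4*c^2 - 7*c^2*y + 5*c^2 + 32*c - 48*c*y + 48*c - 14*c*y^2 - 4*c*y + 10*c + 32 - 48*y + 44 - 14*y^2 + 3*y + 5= 9*c^2 + 90*c + y^2*(-14*c - 14) + y*(-7*c^2 - 52*c - 45) + 81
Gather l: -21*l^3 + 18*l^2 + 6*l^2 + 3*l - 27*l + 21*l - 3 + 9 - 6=-21*l^3 + 24*l^2 - 3*l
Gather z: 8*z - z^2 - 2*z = -z^2 + 6*z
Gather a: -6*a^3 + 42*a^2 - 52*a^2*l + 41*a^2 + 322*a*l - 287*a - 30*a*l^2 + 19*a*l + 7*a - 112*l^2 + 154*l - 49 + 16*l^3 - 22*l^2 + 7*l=-6*a^3 + a^2*(83 - 52*l) + a*(-30*l^2 + 341*l - 280) + 16*l^3 - 134*l^2 + 161*l - 49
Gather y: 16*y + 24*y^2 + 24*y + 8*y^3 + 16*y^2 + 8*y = 8*y^3 + 40*y^2 + 48*y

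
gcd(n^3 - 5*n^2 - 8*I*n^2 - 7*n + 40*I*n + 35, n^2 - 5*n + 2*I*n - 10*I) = n - 5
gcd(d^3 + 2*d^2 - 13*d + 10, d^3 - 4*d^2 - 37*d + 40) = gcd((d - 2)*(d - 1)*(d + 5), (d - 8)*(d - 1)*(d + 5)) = d^2 + 4*d - 5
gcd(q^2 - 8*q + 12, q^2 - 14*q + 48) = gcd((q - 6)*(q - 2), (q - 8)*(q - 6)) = q - 6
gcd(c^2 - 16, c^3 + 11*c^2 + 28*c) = c + 4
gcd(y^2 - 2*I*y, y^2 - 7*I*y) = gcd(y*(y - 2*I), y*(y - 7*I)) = y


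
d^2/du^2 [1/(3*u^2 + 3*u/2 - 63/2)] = 4*(-4*u^2 - 2*u + (4*u + 1)^2 + 42)/(3*(2*u^2 + u - 21)^3)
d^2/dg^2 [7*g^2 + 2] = 14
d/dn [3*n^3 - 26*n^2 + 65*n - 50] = 9*n^2 - 52*n + 65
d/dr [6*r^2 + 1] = 12*r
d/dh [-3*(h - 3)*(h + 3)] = -6*h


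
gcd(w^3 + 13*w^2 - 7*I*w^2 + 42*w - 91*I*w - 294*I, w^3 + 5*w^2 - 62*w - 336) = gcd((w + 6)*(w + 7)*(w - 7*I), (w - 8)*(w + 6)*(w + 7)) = w^2 + 13*w + 42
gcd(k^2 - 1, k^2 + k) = k + 1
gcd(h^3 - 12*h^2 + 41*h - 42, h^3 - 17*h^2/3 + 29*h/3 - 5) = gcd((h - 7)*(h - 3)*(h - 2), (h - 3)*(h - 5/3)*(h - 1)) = h - 3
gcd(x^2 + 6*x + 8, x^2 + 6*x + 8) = x^2 + 6*x + 8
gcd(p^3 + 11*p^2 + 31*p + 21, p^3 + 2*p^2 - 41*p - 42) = p^2 + 8*p + 7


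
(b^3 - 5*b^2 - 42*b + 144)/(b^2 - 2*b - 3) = (b^2 - 2*b - 48)/(b + 1)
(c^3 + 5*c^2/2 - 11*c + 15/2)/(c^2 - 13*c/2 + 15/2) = (c^2 + 4*c - 5)/(c - 5)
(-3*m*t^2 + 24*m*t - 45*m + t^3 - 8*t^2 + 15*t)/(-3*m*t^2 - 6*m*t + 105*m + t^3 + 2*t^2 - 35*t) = (t - 3)/(t + 7)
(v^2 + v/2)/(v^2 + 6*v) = (v + 1/2)/(v + 6)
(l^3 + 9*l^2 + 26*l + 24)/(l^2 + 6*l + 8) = l + 3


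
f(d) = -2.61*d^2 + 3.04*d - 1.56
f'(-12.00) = 65.68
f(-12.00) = -413.88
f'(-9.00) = 50.02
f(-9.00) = -240.33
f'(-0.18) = 3.98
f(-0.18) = -2.19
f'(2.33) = -9.12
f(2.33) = -8.65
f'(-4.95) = 28.88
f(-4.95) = -80.56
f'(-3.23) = 19.90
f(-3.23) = -38.61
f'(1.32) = -3.85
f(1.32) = -2.09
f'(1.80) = -6.36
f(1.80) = -4.54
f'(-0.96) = 8.05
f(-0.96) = -6.88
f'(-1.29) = 9.77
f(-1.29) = -9.82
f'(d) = 3.04 - 5.22*d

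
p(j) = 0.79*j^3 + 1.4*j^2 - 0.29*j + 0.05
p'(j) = 2.37*j^2 + 2.8*j - 0.29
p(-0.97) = 0.93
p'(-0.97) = -0.78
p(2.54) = 21.29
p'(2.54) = 22.11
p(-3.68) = -19.29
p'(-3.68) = 21.50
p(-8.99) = -458.19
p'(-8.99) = 166.08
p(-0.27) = 0.21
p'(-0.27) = -0.87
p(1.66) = 7.04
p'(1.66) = 10.89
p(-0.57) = 0.52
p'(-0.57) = -1.12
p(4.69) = 110.98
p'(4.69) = 64.97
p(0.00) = 0.05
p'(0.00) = -0.29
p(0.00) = 0.05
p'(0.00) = -0.29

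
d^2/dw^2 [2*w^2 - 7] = 4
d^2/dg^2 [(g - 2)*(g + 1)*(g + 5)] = 6*g + 8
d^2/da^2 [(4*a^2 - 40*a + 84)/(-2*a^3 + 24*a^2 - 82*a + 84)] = -4/(a^3 - 6*a^2 + 12*a - 8)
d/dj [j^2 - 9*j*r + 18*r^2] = 2*j - 9*r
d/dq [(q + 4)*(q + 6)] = 2*q + 10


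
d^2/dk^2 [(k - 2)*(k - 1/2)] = 2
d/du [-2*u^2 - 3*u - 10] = -4*u - 3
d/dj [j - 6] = 1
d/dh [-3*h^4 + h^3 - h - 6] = -12*h^3 + 3*h^2 - 1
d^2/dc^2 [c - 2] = 0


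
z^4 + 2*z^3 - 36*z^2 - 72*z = z*(z - 6)*(z + 2)*(z + 6)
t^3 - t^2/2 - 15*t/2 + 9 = (t - 2)*(t - 3/2)*(t + 3)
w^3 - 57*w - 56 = (w - 8)*(w + 1)*(w + 7)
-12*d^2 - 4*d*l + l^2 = (-6*d + l)*(2*d + l)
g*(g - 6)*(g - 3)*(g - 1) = g^4 - 10*g^3 + 27*g^2 - 18*g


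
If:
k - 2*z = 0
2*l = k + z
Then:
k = 2*z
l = 3*z/2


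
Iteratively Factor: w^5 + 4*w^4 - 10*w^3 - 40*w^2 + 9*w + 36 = (w + 1)*(w^4 + 3*w^3 - 13*w^2 - 27*w + 36) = (w - 3)*(w + 1)*(w^3 + 6*w^2 + 5*w - 12) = (w - 3)*(w + 1)*(w + 4)*(w^2 + 2*w - 3) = (w - 3)*(w + 1)*(w + 3)*(w + 4)*(w - 1)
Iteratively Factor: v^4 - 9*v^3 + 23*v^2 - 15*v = (v - 5)*(v^3 - 4*v^2 + 3*v) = (v - 5)*(v - 1)*(v^2 - 3*v) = v*(v - 5)*(v - 1)*(v - 3)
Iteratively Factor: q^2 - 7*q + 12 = (q - 4)*(q - 3)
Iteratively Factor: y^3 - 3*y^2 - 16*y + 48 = (y + 4)*(y^2 - 7*y + 12) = (y - 4)*(y + 4)*(y - 3)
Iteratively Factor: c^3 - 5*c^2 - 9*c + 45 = (c + 3)*(c^2 - 8*c + 15) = (c - 3)*(c + 3)*(c - 5)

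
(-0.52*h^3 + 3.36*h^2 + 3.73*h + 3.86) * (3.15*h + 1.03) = -1.638*h^4 + 10.0484*h^3 + 15.2103*h^2 + 16.0009*h + 3.9758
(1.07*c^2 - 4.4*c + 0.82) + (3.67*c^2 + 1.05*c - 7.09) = 4.74*c^2 - 3.35*c - 6.27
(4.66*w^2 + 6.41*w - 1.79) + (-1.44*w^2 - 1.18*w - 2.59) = 3.22*w^2 + 5.23*w - 4.38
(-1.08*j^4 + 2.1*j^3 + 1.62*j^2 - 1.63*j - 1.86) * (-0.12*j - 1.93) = 0.1296*j^5 + 1.8324*j^4 - 4.2474*j^3 - 2.931*j^2 + 3.3691*j + 3.5898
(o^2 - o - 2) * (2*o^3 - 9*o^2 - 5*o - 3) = 2*o^5 - 11*o^4 + 20*o^2 + 13*o + 6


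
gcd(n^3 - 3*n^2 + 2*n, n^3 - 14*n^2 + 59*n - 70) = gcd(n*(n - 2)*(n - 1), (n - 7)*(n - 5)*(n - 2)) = n - 2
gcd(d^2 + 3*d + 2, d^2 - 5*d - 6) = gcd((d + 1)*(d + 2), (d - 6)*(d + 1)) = d + 1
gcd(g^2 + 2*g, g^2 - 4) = g + 2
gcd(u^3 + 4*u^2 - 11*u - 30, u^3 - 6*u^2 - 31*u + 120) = u^2 + 2*u - 15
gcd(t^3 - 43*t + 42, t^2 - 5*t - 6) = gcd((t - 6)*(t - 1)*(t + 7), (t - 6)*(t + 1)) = t - 6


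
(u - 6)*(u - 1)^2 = u^3 - 8*u^2 + 13*u - 6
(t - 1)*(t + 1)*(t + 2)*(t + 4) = t^4 + 6*t^3 + 7*t^2 - 6*t - 8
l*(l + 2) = l^2 + 2*l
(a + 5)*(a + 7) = a^2 + 12*a + 35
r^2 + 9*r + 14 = (r + 2)*(r + 7)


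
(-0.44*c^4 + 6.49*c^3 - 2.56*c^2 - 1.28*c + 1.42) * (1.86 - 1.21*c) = 0.5324*c^5 - 8.6713*c^4 + 15.169*c^3 - 3.2128*c^2 - 4.099*c + 2.6412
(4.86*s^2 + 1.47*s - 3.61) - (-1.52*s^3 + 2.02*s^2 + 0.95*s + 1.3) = 1.52*s^3 + 2.84*s^2 + 0.52*s - 4.91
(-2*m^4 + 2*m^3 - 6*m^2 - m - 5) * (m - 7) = -2*m^5 + 16*m^4 - 20*m^3 + 41*m^2 + 2*m + 35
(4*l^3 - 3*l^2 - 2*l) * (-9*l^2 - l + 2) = -36*l^5 + 23*l^4 + 29*l^3 - 4*l^2 - 4*l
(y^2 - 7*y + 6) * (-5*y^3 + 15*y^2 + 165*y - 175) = -5*y^5 + 50*y^4 + 30*y^3 - 1240*y^2 + 2215*y - 1050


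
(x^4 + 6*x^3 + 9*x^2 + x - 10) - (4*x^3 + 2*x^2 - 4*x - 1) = x^4 + 2*x^3 + 7*x^2 + 5*x - 9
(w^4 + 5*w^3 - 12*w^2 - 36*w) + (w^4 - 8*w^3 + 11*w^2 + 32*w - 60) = 2*w^4 - 3*w^3 - w^2 - 4*w - 60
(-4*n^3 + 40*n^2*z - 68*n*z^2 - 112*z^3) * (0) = 0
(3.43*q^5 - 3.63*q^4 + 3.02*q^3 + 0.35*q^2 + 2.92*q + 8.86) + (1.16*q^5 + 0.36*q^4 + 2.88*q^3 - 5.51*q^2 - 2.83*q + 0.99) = 4.59*q^5 - 3.27*q^4 + 5.9*q^3 - 5.16*q^2 + 0.0899999999999999*q + 9.85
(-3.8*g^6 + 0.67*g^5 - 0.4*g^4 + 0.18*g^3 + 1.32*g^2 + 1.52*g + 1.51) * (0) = 0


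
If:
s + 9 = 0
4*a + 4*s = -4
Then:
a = 8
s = -9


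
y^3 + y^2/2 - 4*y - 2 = (y - 2)*(y + 1/2)*(y + 2)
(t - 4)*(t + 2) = t^2 - 2*t - 8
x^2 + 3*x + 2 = (x + 1)*(x + 2)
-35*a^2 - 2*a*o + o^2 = (-7*a + o)*(5*a + o)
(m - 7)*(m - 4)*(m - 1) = m^3 - 12*m^2 + 39*m - 28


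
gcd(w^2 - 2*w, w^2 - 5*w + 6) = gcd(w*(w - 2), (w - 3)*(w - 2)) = w - 2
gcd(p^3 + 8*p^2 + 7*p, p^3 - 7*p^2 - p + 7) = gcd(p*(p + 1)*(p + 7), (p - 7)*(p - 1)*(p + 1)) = p + 1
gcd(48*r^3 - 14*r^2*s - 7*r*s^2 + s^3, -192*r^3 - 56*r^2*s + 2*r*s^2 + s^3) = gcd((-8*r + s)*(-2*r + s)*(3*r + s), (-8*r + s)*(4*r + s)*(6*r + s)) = 8*r - s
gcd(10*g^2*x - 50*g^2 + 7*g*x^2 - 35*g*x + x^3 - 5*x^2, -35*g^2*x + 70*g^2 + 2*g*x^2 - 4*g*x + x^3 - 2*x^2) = 1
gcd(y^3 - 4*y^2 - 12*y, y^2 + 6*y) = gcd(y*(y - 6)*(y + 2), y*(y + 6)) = y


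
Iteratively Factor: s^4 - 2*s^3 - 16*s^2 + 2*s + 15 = (s + 1)*(s^3 - 3*s^2 - 13*s + 15) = (s - 1)*(s + 1)*(s^2 - 2*s - 15) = (s - 5)*(s - 1)*(s + 1)*(s + 3)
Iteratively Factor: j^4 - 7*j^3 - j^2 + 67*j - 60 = (j - 5)*(j^3 - 2*j^2 - 11*j + 12) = (j - 5)*(j - 1)*(j^2 - j - 12) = (j - 5)*(j - 4)*(j - 1)*(j + 3)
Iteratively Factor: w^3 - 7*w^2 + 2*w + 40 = (w - 4)*(w^2 - 3*w - 10) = (w - 4)*(w + 2)*(w - 5)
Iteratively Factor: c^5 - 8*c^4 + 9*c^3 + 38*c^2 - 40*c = (c + 2)*(c^4 - 10*c^3 + 29*c^2 - 20*c) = (c - 4)*(c + 2)*(c^3 - 6*c^2 + 5*c) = c*(c - 4)*(c + 2)*(c^2 - 6*c + 5) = c*(c - 4)*(c - 1)*(c + 2)*(c - 5)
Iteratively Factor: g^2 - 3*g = (g)*(g - 3)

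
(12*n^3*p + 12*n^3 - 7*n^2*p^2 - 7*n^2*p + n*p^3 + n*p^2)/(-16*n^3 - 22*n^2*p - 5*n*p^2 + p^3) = n*(-12*n^2*p - 12*n^2 + 7*n*p^2 + 7*n*p - p^3 - p^2)/(16*n^3 + 22*n^2*p + 5*n*p^2 - p^3)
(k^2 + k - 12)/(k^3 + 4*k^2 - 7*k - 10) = (k^2 + k - 12)/(k^3 + 4*k^2 - 7*k - 10)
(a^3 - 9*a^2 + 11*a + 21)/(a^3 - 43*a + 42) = (a^3 - 9*a^2 + 11*a + 21)/(a^3 - 43*a + 42)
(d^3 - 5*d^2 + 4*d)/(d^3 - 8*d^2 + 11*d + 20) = d*(d - 1)/(d^2 - 4*d - 5)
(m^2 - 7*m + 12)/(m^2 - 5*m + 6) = (m - 4)/(m - 2)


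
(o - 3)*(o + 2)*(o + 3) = o^3 + 2*o^2 - 9*o - 18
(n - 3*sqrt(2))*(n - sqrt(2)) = n^2 - 4*sqrt(2)*n + 6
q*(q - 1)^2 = q^3 - 2*q^2 + q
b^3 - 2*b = b*(b - sqrt(2))*(b + sqrt(2))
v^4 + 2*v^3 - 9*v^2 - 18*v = v*(v - 3)*(v + 2)*(v + 3)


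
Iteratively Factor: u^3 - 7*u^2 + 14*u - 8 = (u - 2)*(u^2 - 5*u + 4) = (u - 2)*(u - 1)*(u - 4)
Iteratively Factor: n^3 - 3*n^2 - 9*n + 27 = (n - 3)*(n^2 - 9) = (n - 3)^2*(n + 3)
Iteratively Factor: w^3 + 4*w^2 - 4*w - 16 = (w + 4)*(w^2 - 4) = (w - 2)*(w + 4)*(w + 2)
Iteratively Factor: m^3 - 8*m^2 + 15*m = (m - 5)*(m^2 - 3*m) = m*(m - 5)*(m - 3)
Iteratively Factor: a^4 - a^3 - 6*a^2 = (a + 2)*(a^3 - 3*a^2) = a*(a + 2)*(a^2 - 3*a) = a^2*(a + 2)*(a - 3)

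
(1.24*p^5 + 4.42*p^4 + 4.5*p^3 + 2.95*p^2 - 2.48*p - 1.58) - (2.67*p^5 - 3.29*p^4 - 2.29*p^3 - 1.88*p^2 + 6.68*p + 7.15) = -1.43*p^5 + 7.71*p^4 + 6.79*p^3 + 4.83*p^2 - 9.16*p - 8.73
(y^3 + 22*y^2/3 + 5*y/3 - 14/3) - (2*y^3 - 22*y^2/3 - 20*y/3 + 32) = -y^3 + 44*y^2/3 + 25*y/3 - 110/3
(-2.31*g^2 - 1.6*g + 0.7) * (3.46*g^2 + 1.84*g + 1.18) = -7.9926*g^4 - 9.7864*g^3 - 3.2478*g^2 - 0.6*g + 0.826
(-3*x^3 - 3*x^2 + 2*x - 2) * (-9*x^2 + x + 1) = 27*x^5 + 24*x^4 - 24*x^3 + 17*x^2 - 2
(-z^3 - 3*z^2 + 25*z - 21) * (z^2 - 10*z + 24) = -z^5 + 7*z^4 + 31*z^3 - 343*z^2 + 810*z - 504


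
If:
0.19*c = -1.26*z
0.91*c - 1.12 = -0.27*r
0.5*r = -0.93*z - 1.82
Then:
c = 2.13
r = -3.04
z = -0.32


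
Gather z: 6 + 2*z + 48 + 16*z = 18*z + 54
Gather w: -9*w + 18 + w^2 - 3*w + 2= w^2 - 12*w + 20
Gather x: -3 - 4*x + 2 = -4*x - 1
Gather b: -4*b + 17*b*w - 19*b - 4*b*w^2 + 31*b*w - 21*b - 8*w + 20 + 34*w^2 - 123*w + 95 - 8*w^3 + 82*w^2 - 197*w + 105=b*(-4*w^2 + 48*w - 44) - 8*w^3 + 116*w^2 - 328*w + 220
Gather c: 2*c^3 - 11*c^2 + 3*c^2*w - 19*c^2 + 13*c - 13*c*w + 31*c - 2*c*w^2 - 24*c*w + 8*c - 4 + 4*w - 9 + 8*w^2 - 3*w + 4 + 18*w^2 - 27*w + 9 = 2*c^3 + c^2*(3*w - 30) + c*(-2*w^2 - 37*w + 52) + 26*w^2 - 26*w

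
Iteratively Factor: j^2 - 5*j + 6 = (j - 2)*(j - 3)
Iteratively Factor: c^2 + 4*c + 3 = (c + 3)*(c + 1)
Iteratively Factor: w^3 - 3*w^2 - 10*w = (w + 2)*(w^2 - 5*w) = w*(w + 2)*(w - 5)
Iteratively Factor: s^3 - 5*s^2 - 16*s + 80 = (s - 4)*(s^2 - s - 20) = (s - 5)*(s - 4)*(s + 4)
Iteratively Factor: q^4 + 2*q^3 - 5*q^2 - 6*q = (q - 2)*(q^3 + 4*q^2 + 3*q) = (q - 2)*(q + 3)*(q^2 + q) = q*(q - 2)*(q + 3)*(q + 1)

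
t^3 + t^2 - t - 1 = (t - 1)*(t + 1)^2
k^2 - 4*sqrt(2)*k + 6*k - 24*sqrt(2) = (k + 6)*(k - 4*sqrt(2))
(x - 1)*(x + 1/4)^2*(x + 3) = x^4 + 5*x^3/2 - 31*x^2/16 - 11*x/8 - 3/16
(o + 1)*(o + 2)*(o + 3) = o^3 + 6*o^2 + 11*o + 6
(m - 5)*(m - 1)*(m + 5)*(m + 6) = m^4 + 5*m^3 - 31*m^2 - 125*m + 150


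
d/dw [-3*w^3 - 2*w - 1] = -9*w^2 - 2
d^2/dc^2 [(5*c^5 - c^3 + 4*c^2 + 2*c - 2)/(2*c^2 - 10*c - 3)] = 2*(60*c^7 - 800*c^6 + 2730*c^5 + 2250*c^4 + 432*c^3 - 42*c^2 + 129*c - 236)/(8*c^6 - 120*c^5 + 564*c^4 - 640*c^3 - 846*c^2 - 270*c - 27)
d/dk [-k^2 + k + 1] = 1 - 2*k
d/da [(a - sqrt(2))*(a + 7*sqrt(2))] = 2*a + 6*sqrt(2)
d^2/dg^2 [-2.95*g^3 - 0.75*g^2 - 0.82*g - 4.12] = -17.7*g - 1.5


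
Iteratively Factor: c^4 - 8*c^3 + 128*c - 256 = (c - 4)*(c^3 - 4*c^2 - 16*c + 64) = (c - 4)*(c + 4)*(c^2 - 8*c + 16) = (c - 4)^2*(c + 4)*(c - 4)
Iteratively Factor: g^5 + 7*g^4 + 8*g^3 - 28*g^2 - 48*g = (g + 2)*(g^4 + 5*g^3 - 2*g^2 - 24*g) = g*(g + 2)*(g^3 + 5*g^2 - 2*g - 24) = g*(g - 2)*(g + 2)*(g^2 + 7*g + 12) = g*(g - 2)*(g + 2)*(g + 4)*(g + 3)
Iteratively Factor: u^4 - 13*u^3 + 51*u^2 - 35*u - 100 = (u - 5)*(u^3 - 8*u^2 + 11*u + 20) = (u - 5)^2*(u^2 - 3*u - 4) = (u - 5)^2*(u - 4)*(u + 1)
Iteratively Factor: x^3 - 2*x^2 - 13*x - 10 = (x - 5)*(x^2 + 3*x + 2) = (x - 5)*(x + 1)*(x + 2)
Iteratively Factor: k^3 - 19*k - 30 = (k - 5)*(k^2 + 5*k + 6) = (k - 5)*(k + 3)*(k + 2)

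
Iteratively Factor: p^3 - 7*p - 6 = (p + 2)*(p^2 - 2*p - 3) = (p - 3)*(p + 2)*(p + 1)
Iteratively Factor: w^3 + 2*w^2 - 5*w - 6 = (w - 2)*(w^2 + 4*w + 3) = (w - 2)*(w + 1)*(w + 3)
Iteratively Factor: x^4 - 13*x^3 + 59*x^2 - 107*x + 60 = (x - 5)*(x^3 - 8*x^2 + 19*x - 12) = (x - 5)*(x - 4)*(x^2 - 4*x + 3) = (x - 5)*(x - 4)*(x - 3)*(x - 1)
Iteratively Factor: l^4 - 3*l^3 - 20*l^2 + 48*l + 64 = (l - 4)*(l^3 + l^2 - 16*l - 16) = (l - 4)^2*(l^2 + 5*l + 4) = (l - 4)^2*(l + 1)*(l + 4)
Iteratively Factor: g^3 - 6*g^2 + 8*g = (g)*(g^2 - 6*g + 8) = g*(g - 4)*(g - 2)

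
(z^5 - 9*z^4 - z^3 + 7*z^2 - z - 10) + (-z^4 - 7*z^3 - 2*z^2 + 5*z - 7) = z^5 - 10*z^4 - 8*z^3 + 5*z^2 + 4*z - 17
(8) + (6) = 14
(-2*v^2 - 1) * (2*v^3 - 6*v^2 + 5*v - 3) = -4*v^5 + 12*v^4 - 12*v^3 + 12*v^2 - 5*v + 3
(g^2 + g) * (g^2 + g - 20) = g^4 + 2*g^3 - 19*g^2 - 20*g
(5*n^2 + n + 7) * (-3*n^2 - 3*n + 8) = -15*n^4 - 18*n^3 + 16*n^2 - 13*n + 56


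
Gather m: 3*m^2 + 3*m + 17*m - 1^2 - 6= 3*m^2 + 20*m - 7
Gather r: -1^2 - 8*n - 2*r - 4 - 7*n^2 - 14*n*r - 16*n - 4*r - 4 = -7*n^2 - 24*n + r*(-14*n - 6) - 9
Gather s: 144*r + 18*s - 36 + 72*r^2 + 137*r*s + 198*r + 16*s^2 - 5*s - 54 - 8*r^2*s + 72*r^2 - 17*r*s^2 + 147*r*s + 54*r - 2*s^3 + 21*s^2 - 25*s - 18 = 144*r^2 + 396*r - 2*s^3 + s^2*(37 - 17*r) + s*(-8*r^2 + 284*r - 12) - 108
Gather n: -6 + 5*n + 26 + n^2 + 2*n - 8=n^2 + 7*n + 12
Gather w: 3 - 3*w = 3 - 3*w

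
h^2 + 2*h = h*(h + 2)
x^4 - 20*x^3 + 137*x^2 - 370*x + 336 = (x - 8)*(x - 7)*(x - 3)*(x - 2)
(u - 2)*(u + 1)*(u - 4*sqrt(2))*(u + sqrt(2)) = u^4 - 3*sqrt(2)*u^3 - u^3 - 10*u^2 + 3*sqrt(2)*u^2 + 8*u + 6*sqrt(2)*u + 16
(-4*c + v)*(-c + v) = 4*c^2 - 5*c*v + v^2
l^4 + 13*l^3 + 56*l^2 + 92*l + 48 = (l + 1)*(l + 2)*(l + 4)*(l + 6)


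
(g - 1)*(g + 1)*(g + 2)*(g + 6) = g^4 + 8*g^3 + 11*g^2 - 8*g - 12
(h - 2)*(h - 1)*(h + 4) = h^3 + h^2 - 10*h + 8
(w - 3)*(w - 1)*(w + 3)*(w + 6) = w^4 + 5*w^3 - 15*w^2 - 45*w + 54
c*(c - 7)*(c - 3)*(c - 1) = c^4 - 11*c^3 + 31*c^2 - 21*c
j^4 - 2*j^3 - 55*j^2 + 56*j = j*(j - 8)*(j - 1)*(j + 7)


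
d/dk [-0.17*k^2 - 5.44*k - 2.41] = -0.34*k - 5.44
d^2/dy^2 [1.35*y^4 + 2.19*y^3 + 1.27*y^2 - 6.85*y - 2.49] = 16.2*y^2 + 13.14*y + 2.54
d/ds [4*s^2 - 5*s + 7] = 8*s - 5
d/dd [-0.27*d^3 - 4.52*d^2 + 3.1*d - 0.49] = -0.81*d^2 - 9.04*d + 3.1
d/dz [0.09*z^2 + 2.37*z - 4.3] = 0.18*z + 2.37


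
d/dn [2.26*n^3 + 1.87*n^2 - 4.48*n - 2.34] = 6.78*n^2 + 3.74*n - 4.48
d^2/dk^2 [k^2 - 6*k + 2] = 2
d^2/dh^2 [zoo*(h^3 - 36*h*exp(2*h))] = zoo*(h*exp(2*h) + h + exp(2*h))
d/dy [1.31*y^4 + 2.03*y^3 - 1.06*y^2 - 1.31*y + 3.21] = 5.24*y^3 + 6.09*y^2 - 2.12*y - 1.31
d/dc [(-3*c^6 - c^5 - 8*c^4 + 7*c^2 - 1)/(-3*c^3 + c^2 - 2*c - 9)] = (27*c^8 - 6*c^7 + 51*c^6 + 154*c^5 + 114*c^4 + 288*c^3 - 23*c^2 - 124*c - 2)/(9*c^6 - 6*c^5 + 13*c^4 + 50*c^3 - 14*c^2 + 36*c + 81)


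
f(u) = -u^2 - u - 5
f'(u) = -2*u - 1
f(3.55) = -21.15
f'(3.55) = -8.10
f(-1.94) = -6.82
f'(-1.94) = 2.88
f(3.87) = -23.85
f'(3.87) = -8.74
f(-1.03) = -5.03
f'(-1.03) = 1.06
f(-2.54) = -8.91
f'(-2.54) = 4.08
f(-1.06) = -5.06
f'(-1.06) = 1.12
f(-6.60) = -41.96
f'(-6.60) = 12.20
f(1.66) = -9.42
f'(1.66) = -4.32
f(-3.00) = -11.00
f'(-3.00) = 5.00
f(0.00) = -5.00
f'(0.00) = -1.00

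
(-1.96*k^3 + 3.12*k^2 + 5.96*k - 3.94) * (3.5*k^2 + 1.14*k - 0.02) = -6.86*k^5 + 8.6856*k^4 + 24.456*k^3 - 7.058*k^2 - 4.6108*k + 0.0788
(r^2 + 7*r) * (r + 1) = r^3 + 8*r^2 + 7*r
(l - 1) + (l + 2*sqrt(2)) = 2*l - 1 + 2*sqrt(2)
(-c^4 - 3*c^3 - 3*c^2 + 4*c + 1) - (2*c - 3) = -c^4 - 3*c^3 - 3*c^2 + 2*c + 4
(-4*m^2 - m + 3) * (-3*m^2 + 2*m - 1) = 12*m^4 - 5*m^3 - 7*m^2 + 7*m - 3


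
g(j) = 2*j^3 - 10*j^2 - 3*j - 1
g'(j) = 6*j^2 - 20*j - 3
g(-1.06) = -11.44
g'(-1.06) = 24.94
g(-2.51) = -88.10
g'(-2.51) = 85.00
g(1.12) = -14.09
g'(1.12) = -17.87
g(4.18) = -42.19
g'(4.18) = 18.23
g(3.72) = -47.59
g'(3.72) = 5.63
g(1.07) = -13.21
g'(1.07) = -17.53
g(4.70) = -28.35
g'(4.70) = 35.54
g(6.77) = 140.94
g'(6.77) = 136.60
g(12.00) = 1979.00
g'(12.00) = 621.00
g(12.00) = 1979.00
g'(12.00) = 621.00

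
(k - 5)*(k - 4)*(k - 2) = k^3 - 11*k^2 + 38*k - 40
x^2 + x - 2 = (x - 1)*(x + 2)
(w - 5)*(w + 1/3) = w^2 - 14*w/3 - 5/3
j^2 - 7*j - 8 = (j - 8)*(j + 1)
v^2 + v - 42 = (v - 6)*(v + 7)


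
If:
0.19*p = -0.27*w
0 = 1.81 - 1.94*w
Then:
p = -1.33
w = 0.93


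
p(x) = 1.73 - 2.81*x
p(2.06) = -4.06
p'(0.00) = -2.81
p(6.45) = -16.39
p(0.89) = -0.77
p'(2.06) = -2.81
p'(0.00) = -2.81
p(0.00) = 1.73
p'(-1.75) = -2.81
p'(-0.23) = -2.81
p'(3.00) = -2.81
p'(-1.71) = -2.81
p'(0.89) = -2.81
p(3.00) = -6.70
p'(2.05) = -2.81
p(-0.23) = 2.38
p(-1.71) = 6.54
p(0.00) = 1.73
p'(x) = -2.81000000000000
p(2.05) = -4.03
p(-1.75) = 6.65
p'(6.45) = -2.81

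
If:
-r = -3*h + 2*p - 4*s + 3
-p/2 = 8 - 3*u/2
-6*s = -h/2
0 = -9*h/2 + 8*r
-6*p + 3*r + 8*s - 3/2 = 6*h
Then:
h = 180/287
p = -207/328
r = 405/1148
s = 15/287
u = 5041/984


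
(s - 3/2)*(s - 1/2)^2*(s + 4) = s^4 + 3*s^3/2 - 33*s^2/4 + 53*s/8 - 3/2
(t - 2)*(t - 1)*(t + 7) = t^3 + 4*t^2 - 19*t + 14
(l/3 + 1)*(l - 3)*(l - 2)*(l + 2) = l^4/3 - 13*l^2/3 + 12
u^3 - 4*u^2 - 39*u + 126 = (u - 7)*(u - 3)*(u + 6)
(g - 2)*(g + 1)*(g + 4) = g^3 + 3*g^2 - 6*g - 8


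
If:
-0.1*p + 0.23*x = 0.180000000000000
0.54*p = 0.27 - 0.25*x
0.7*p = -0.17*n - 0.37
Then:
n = -2.65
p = 0.11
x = 0.83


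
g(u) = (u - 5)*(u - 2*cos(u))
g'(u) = u + (u - 5)*(2*sin(u) + 1) - 2*cos(u)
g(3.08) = -9.75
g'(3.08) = 2.92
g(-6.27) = 93.20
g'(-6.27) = -19.84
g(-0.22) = 11.34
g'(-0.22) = -5.11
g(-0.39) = 12.07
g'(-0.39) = -3.53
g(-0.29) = 11.67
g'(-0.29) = -4.47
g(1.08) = -0.54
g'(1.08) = -10.70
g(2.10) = -9.02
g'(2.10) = -4.80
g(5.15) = 0.65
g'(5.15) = 4.18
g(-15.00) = 269.61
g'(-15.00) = -7.47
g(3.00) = -9.96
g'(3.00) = 2.42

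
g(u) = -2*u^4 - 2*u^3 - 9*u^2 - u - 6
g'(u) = -8*u^3 - 6*u^2 - 18*u - 1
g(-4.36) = -729.69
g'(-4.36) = 626.48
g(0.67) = -11.71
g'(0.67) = -18.16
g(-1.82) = -43.88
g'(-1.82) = 60.11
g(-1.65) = -34.69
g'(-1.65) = 48.30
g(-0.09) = -5.98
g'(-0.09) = 0.58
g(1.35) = -35.32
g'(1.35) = -55.92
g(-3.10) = -214.51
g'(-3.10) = 235.47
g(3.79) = -660.60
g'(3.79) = -590.92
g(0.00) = -6.00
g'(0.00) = -1.00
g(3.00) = -306.00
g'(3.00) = -325.00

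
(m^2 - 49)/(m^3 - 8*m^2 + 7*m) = (m + 7)/(m*(m - 1))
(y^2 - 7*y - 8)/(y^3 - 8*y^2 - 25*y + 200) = (y + 1)/(y^2 - 25)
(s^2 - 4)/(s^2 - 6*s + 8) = (s + 2)/(s - 4)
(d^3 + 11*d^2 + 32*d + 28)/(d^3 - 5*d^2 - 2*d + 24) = (d^2 + 9*d + 14)/(d^2 - 7*d + 12)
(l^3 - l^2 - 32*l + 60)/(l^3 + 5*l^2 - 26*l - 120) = (l - 2)/(l + 4)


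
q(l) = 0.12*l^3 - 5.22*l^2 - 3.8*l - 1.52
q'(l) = 0.36*l^2 - 10.44*l - 3.8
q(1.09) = -11.71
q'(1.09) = -14.75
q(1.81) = -24.79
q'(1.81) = -21.52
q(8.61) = -344.61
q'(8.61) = -67.00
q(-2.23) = -20.34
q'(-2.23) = 21.27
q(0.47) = -4.45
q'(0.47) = -8.63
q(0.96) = -9.87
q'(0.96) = -13.49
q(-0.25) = -0.90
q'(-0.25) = -1.17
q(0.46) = -4.36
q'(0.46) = -8.53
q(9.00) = -371.06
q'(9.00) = -68.60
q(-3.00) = -40.34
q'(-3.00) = 30.76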